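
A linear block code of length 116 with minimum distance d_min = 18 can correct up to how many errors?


Correction capability = floor((d-1)/2) = floor((18-1)/2) = 8

8 errors


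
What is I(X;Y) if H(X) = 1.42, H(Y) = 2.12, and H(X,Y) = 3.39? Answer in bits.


I(X;Y) = H(X) + H(Y) - H(X,Y) = 1.42 + 2.12 - 3.39 = 0.15

0.15 bits


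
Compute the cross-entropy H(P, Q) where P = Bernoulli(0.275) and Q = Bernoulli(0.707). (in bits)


H(P,Q) = -p*log2(q) - (1-p)*log2(1-q). -0.275*log2(0.707) = 0.137560; -0.725*log2(0.293) = 1.283995. H(P,Q) = 0.137560 + 1.283995 = 1.4216

1.4216 bits


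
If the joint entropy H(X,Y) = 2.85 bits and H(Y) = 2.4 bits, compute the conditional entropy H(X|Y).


H(X|Y) = H(X,Y) - H(Y) = 2.85 - 2.4 = 0.45

0.45 bits


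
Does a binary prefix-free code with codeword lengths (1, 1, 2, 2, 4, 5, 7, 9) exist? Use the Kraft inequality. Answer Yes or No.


Kraft sum = sum(2^(-l_i)) = 1.6035, need <= 1. Result: violated (a binary prefix-free code with these lengths cannot exist)

No


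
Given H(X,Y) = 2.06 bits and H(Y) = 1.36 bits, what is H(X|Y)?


H(X|Y) = H(X,Y) - H(Y) = 2.06 - 1.36 = 0.7

0.7 bits


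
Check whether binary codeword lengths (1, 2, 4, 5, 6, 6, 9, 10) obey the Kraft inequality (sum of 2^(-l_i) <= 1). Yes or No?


Kraft sum = sum(2^(-l_i)) = 0.8779, need <= 1. Result: satisfied (a binary prefix-free code with these lengths exists)

Yes


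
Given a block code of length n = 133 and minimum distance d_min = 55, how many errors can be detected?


Detection capability = d_min - 1 = 55 - 1 = 54

54 errors


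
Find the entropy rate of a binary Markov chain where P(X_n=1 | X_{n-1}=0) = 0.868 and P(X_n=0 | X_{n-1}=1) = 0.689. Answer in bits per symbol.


Stationary distribution: pi_0 = p10/(p01+p10) = 0.4425, pi_1 = 0.5575. Entropy rate H' = pi_0*H(p01) + pi_1*H(p10) = 0.4425*0.5629 + 0.5575*0.8943 = 0.7477

0.7477 bits/symbol


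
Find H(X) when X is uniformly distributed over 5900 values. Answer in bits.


H = log2(n) = log2(5900) = 12.5265

12.5265 bits


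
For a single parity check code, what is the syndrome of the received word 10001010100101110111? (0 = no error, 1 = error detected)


Syndrome = XOR of all bits = 1 XOR 0 XOR 0 XOR 0 XOR 1 XOR 0 XOR 1 XOR 0 XOR 1 XOR 0 XOR 0 XOR 1 XOR 0 XOR 1 XOR 1 XOR 1 XOR 0 XOR 1 XOR 1 XOR 1 = 1

1


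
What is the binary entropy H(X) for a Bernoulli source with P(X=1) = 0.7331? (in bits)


H = -p*log2(p) - (1-p)*log2(1-p). -0.7331*log2(0.7331) = 0.328369; -0.2669*log2(0.2669) = 0.508612. H = 0.328369 + 0.508612 = 0.837

0.837 bits


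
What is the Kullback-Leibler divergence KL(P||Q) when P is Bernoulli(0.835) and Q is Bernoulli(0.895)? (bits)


KL = p*log2(p/q) + (1-p)*log2((1-p)/(1-q)) = 0.835*log2(0.835/0.895) + 0.165*log2(0.165/0.105) = 0.024

0.024 bits


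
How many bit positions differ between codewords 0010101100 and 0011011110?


Count differing positions: . . . ^ ^ ^ . . ^ . = 4 differences

4


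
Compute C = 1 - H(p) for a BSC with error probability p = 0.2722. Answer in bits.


H(p) = -p*log2(p) - (1-p)*log2(1-p) = -0.2722*log2(0.2722) - 0.7278*log2(0.7278) = 0.510990 + 0.333613 = 0.8446. C = 1 - H(p) = 1 - 0.8446 = 0.1554

0.1554 bits


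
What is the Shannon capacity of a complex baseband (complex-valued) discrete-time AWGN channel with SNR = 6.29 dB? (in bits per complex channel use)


SNR_linear = 10^(6.29/10) = 4.256; C = log2(1 + SNR_linear) = log2(1 + 4.256) = 2.394

2.394 bits/channel use


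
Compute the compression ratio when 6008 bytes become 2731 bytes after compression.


Ratio = original / compressed = 6008 / 2731 = 2.1999

2.1999


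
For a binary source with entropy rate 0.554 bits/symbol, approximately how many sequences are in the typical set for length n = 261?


log2|A_typical| = nH = 261 * 0.554 = 144.594, so |A_typical| ~ 2^144.594 = 3.366e+43

3.366e+43


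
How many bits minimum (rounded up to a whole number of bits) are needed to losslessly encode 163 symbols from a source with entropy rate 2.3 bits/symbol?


Minimum bits >= n * H = 163 * 2.3 = 374.9, rounded up to a whole number of bits = 375

375 bits


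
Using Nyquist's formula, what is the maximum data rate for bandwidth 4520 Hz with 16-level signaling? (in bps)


Rate = 2 * B * log2(M) = 2 * 4520 * 4.0 = 36160.0

36160.0 bps


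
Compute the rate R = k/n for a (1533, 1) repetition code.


Rate = k/n = 1/1533

1/1533


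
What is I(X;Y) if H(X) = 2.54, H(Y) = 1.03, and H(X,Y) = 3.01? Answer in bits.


I(X;Y) = H(X) + H(Y) - H(X,Y) = 2.54 + 1.03 - 3.01 = 0.56

0.56 bits


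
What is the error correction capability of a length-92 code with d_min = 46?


Correction capability = floor((d-1)/2) = floor((46-1)/2) = 22

22 errors


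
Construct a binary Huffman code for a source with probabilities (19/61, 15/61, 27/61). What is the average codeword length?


Huffman construction (repeatedly merge the two least-probable nodes; each merge adds 1 bit to every symbol beneath it): 15/61 + 19/61 = 34/61; 27/61 + 34/61 = 1. Resulting codeword lengths (in the order the probabilities were given): (2, 2, 1). L_avg = sum(p_i * l_i) = 19/61*2 + 15/61*2 + 27/61*1 = 95/61 = 1.5574

1.5574 bits


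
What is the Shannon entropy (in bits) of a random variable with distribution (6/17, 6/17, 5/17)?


H = -sum(p_i * log2(p_i)). Terms: -(6/17)*log2(6/17) = 0.530294; -(6/17)*log2(6/17) = 0.530294; -(5/17)*log2(5/17) = 0.519275. H = 0.530294 + 0.530294 + 0.519275 = 1.5799

1.5799 bits


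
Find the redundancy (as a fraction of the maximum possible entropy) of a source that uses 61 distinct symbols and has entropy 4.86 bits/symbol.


H_max = log2(K) = log2(61) = 5.9307 bits/symbol. Redundancy = 1 - H/H_max = 1 - 4.86/5.9307 = 1 - 0.8195 = 0.1805

0.1805


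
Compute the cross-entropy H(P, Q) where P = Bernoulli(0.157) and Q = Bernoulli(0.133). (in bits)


H(P,Q) = -p*log2(q) - (1-p)*log2(1-q). -0.157*log2(0.133) = 0.456949; -0.843*log2(0.867) = 0.173570. H(P,Q) = 0.456949 + 0.173570 = 0.6305

0.6305 bits


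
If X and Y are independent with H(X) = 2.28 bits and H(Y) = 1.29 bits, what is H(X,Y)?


For independent variables, H(X,Y) = H(X) + H(Y) = 2.28 + 1.29 = 3.57

3.57 bits


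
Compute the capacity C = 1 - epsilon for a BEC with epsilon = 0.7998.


C = 1 - epsilon = 1 - 0.7998 = 0.2002

0.2002 bits


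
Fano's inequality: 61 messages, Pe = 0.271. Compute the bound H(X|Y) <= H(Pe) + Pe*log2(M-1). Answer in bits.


H(Pe) = -Pe*log2(Pe) - (1-Pe)*log2(1-Pe) = -0.271*log2(0.271) - 0.729*log2(0.729) = 0.510465 + 0.332431 = 0.8429. Pe*log2(M-1) = 0.271*log2(60) = 1.600767. Bound = H(Pe) + Pe*log2(M-1) = 0.510465 + 0.332431 + 1.600767 = 2.4437

2.4437 bits


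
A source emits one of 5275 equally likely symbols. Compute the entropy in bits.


H = log2(n) = log2(5275) = 12.365

12.365 bits


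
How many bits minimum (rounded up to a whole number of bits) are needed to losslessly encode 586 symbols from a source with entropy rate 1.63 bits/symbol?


Minimum bits >= n * H = 586 * 1.63 = 955.18, rounded up to a whole number of bits = 956

956 bits


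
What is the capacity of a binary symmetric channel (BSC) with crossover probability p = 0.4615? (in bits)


H(p) = -p*log2(p) - (1-p)*log2(1-p) = -0.4615*log2(0.4615) - 0.5385*log2(0.5385) = 0.514848 + 0.480871 = 0.9957. C = 1 - H(p) = 1 - 0.9957 = 0.0043

0.0043 bits


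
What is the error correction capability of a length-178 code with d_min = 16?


Correction capability = floor((d-1)/2) = floor((16-1)/2) = 7

7 errors


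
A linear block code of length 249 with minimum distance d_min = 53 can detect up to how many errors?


Detection capability = d_min - 1 = 53 - 1 = 52

52 errors


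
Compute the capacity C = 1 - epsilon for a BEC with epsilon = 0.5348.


C = 1 - epsilon = 1 - 0.5348 = 0.4652

0.4652 bits


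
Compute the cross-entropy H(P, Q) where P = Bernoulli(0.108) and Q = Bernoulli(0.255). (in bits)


H(P,Q) = -p*log2(q) - (1-p)*log2(1-q). -0.108*log2(0.255) = 0.212915; -0.892*log2(0.745) = 0.378821. H(P,Q) = 0.212915 + 0.378821 = 0.5917

0.5917 bits


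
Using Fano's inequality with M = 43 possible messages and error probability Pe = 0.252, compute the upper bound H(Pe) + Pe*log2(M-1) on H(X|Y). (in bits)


H(Pe) = -Pe*log2(Pe) - (1-Pe)*log2(1-Pe) = -0.252*log2(0.252) - 0.748*log2(0.748) = 0.501103 + 0.313330 = 0.8144. Pe*log2(M-1) = 0.252*log2(42) = 1.358864. Bound = H(Pe) + Pe*log2(M-1) = 0.501103 + 0.313330 + 1.358864 = 2.1733

2.1733 bits


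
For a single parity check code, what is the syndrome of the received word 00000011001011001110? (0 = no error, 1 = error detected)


Syndrome = XOR of all bits = 0 XOR 0 XOR 0 XOR 0 XOR 0 XOR 0 XOR 1 XOR 1 XOR 0 XOR 0 XOR 1 XOR 0 XOR 1 XOR 1 XOR 0 XOR 0 XOR 1 XOR 1 XOR 1 XOR 0 = 0

0


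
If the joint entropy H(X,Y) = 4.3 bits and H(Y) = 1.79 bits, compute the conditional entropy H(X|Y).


H(X|Y) = H(X,Y) - H(Y) = 4.3 - 1.79 = 2.51

2.51 bits


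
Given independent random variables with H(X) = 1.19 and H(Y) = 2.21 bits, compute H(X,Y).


For independent variables, H(X,Y) = H(X) + H(Y) = 1.19 + 2.21 = 3.4

3.4 bits


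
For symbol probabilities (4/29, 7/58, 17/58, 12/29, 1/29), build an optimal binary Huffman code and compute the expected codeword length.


Huffman construction (repeatedly merge the two least-probable nodes; each merge adds 1 bit to every symbol beneath it): 1/29 + 7/58 = 9/58; 4/29 + 9/58 = 17/58; 17/58 + 17/58 = 17/29; 12/29 + 17/29 = 1. Resulting codeword lengths (in the order the probabilities were given): (3, 4, 2, 1, 4). L_avg = sum(p_i * l_i) = 4/29*3 + 7/58*4 + 17/58*2 + 12/29*1 + 1/29*4 = 59/29 = 2.0345

2.0345 bits


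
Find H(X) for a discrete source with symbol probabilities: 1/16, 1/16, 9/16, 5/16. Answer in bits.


H = -sum(p_i * log2(p_i)). Terms: -(1/16)*log2(1/16) = 0.250000; -(1/16)*log2(1/16) = 0.250000; -(9/16)*log2(9/16) = 0.466917; -(5/16)*log2(5/16) = 0.524397. H = 0.250000 + 0.250000 + 0.466917 + 0.524397 = 1.4913

1.4913 bits


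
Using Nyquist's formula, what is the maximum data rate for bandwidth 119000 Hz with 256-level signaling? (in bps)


Rate = 2 * B * log2(M) = 2 * 119000 * 8.0 = 1904000.0

1904000.0 bps


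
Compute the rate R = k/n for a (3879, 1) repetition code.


Rate = k/n = 1/3879

1/3879


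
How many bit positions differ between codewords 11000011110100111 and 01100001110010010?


Count differing positions: ^ . ^ . . . ^ . . . . ^ ^ . ^ . ^ = 7 differences

7


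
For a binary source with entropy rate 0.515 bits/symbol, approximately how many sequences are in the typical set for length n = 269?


log2|A_typical| = nH = 269 * 0.515 = 138.535, so |A_typical| ~ 2^138.535 = 5.049e+41

5.049e+41


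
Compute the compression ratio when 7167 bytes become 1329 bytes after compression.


Ratio = original / compressed = 7167 / 1329 = 5.3928

5.3928


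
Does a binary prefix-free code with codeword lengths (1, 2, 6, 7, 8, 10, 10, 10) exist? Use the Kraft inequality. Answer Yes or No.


Kraft sum = sum(2^(-l_i)) = 0.7803, need <= 1. Result: satisfied (a binary prefix-free code with these lengths exists)

Yes


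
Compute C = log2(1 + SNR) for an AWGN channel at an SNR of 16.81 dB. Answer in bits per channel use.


SNR_linear = 10^(16.81/10) = 47.9733; C = log2(1 + SNR_linear) = log2(1 + 47.9733) = 5.6139

5.6139 bits/channel use


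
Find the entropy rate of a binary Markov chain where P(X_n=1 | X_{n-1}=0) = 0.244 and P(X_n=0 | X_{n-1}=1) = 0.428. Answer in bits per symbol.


Stationary distribution: pi_0 = p10/(p01+p10) = 0.6369, pi_1 = 0.3631. Entropy rate H' = pi_0*H(p01) + pi_1*H(p10) = 0.6369*0.8016 + 0.3631*0.985 = 0.8682

0.8682 bits/symbol


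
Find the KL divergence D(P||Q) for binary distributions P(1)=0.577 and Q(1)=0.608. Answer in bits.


KL = p*log2(p/q) + (1-p)*log2((1-p)/(1-q)) = 0.577*log2(0.577/0.608) + 0.423*log2(0.423/0.392) = 0.0029

0.0029 bits


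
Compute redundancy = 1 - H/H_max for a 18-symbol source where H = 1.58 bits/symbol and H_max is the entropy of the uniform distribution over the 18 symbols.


H_max = log2(K) = log2(18) = 4.1699 bits/symbol. Redundancy = 1 - H/H_max = 1 - 1.58/4.1699 = 1 - 0.3789 = 0.6211

0.6211


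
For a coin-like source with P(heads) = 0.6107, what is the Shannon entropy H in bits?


H = -p*log2(p) - (1-p)*log2(1-p). -0.6107*log2(0.6107) = 0.434491; -0.3893*log2(0.3893) = 0.529855. H = 0.434491 + 0.529855 = 0.9643

0.9643 bits


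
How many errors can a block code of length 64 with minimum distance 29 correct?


Correction capability = floor((d-1)/2) = floor((29-1)/2) = 14

14 errors


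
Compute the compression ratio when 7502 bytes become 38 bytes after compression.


Ratio = original / compressed = 7502 / 38 = 197.4211

197.4211


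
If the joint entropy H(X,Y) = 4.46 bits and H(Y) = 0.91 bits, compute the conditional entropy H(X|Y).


H(X|Y) = H(X,Y) - H(Y) = 4.46 - 0.91 = 3.55

3.55 bits


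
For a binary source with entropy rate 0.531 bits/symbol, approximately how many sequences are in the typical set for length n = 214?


log2|A_typical| = nH = 214 * 0.531 = 113.634, so |A_typical| ~ 2^113.634 = 1.612e+34

1.612e+34


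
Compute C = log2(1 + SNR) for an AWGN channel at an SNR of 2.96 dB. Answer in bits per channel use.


SNR_linear = 10^(2.96/10) = 1.977; C = log2(1 + SNR_linear) = log2(1 + 1.977) = 1.5738

1.5738 bits/channel use


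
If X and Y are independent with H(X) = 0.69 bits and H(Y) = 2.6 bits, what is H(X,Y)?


For independent variables, H(X,Y) = H(X) + H(Y) = 0.69 + 2.6 = 3.29

3.29 bits


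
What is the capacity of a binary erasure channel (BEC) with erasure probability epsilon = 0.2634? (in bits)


C = 1 - epsilon = 1 - 0.2634 = 0.7366

0.7366 bits


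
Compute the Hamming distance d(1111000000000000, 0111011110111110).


Count differing positions: ^ . . . . ^ ^ ^ ^ . ^ ^ ^ ^ ^ . = 10 differences

10


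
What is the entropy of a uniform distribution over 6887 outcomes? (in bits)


H = log2(n) = log2(6887) = 12.7497

12.7497 bits


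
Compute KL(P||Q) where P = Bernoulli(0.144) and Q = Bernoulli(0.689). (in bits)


KL = p*log2(p/q) + (1-p)*log2((1-p)/(1-q)) = 0.144*log2(0.144/0.689) + 0.856*log2(0.856/0.311) = 0.9251

0.9251 bits


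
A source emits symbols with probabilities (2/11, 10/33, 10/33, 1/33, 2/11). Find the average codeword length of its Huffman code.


Huffman construction (repeatedly merge the two least-probable nodes; each merge adds 1 bit to every symbol beneath it): 1/33 + 2/11 = 7/33; 2/11 + 7/33 = 13/33; 10/33 + 10/33 = 20/33; 13/33 + 20/33 = 1. Resulting codeword lengths (in the order the probabilities were given): (3, 2, 2, 3, 2). L_avg = sum(p_i * l_i) = 2/11*3 + 10/33*2 + 10/33*2 + 1/33*3 + 2/11*2 = 73/33 = 2.2121

2.2121 bits


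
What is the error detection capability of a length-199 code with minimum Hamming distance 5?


Detection capability = d_min - 1 = 5 - 1 = 4

4 errors


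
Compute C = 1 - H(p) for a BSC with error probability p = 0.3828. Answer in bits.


H(p) = -p*log2(p) - (1-p)*log2(1-p) = -0.3828*log2(0.3828) - 0.6172*log2(0.6172) = 0.530307 + 0.429688 = 0.96. C = 1 - H(p) = 1 - 0.96 = 0.04

0.04 bits


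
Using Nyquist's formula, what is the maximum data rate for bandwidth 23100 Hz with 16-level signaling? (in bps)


Rate = 2 * B * log2(M) = 2 * 23100 * 4.0 = 184800.0

184800.0 bps


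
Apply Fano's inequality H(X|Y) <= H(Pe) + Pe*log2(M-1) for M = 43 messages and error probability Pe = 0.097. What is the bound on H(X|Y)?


H(Pe) = -Pe*log2(Pe) - (1-Pe)*log2(1-Pe) = -0.097*log2(0.097) - 0.903*log2(0.903) = 0.326490 + 0.132924 = 0.4594. Pe*log2(M-1) = 0.097*log2(42) = 0.523055. Bound = H(Pe) + Pe*log2(M-1) = 0.326490 + 0.132924 + 0.523055 = 0.9825

0.9825 bits


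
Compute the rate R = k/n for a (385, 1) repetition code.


Rate = k/n = 1/385

1/385


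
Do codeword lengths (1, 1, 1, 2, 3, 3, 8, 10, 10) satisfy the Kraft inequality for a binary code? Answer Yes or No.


Kraft sum = sum(2^(-l_i)) = 2.0059, need <= 1. Result: violated (a binary prefix-free code with these lengths cannot exist)

No


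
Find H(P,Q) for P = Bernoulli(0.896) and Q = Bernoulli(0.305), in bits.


H(P,Q) = -p*log2(q) - (1-p)*log2(1-q). -0.896*log2(0.305) = 1.534954; -0.104*log2(0.695) = 0.054591. H(P,Q) = 1.534954 + 0.054591 = 1.5895

1.5895 bits


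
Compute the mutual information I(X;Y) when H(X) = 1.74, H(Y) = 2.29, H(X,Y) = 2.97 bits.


I(X;Y) = H(X) + H(Y) - H(X,Y) = 1.74 + 2.29 - 2.97 = 1.06

1.06 bits


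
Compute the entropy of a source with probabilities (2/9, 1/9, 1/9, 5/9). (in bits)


H = -sum(p_i * log2(p_i)). Terms: -(2/9)*log2(2/9) = 0.482206; -(1/9)*log2(1/9) = 0.352214; -(1/9)*log2(1/9) = 0.352214; -(5/9)*log2(5/9) = 0.471109. H = 0.482206 + 0.352214 + 0.352214 + 0.471109 = 1.6577

1.6577 bits


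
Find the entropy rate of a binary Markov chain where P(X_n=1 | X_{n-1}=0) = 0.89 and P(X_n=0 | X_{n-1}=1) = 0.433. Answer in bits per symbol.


Stationary distribution: pi_0 = p10/(p01+p10) = 0.3273, pi_1 = 0.6727. Entropy rate H' = pi_0*H(p01) + pi_1*H(p10) = 0.3273*0.4999 + 0.6727*0.987 = 0.8276

0.8276 bits/symbol


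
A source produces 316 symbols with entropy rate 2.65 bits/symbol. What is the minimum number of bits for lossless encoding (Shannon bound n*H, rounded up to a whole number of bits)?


Minimum bits >= n * H = 316 * 2.65 = 837.4, rounded up to a whole number of bits = 838

838 bits


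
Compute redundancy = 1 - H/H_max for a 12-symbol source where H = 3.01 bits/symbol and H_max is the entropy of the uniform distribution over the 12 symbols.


H_max = log2(K) = log2(12) = 3.585 bits/symbol. Redundancy = 1 - H/H_max = 1 - 3.01/3.585 = 1 - 0.8396 = 0.1604

0.1604


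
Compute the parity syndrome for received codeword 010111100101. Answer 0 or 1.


Syndrome = XOR of all bits = 0 XOR 1 XOR 0 XOR 1 XOR 1 XOR 1 XOR 1 XOR 0 XOR 0 XOR 1 XOR 0 XOR 1 = 1

1


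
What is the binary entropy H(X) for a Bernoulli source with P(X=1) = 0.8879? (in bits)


H = -p*log2(p) - (1-p)*log2(1-p). -0.8879*log2(0.8879) = 0.152302; -0.1121*log2(0.1121) = 0.353916. H = 0.152302 + 0.353916 = 0.5062

0.5062 bits


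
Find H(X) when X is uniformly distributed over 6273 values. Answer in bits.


H = log2(n) = log2(6273) = 12.6149

12.6149 bits


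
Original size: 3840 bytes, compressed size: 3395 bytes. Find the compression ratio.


Ratio = original / compressed = 3840 / 3395 = 1.1311

1.1311


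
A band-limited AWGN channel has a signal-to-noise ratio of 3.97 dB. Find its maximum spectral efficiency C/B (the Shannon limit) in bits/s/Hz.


SNR_linear = 10^(3.97/10) = 2.4946; C/B = log2(1 + SNR_linear) = log2(1 + 2.4946) = 1.8051

1.8051 bits/s/Hz


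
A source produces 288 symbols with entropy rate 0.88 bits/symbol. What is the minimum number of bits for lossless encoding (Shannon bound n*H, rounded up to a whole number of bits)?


Minimum bits >= n * H = 288 * 0.88 = 253.44, rounded up to a whole number of bits = 254

254 bits


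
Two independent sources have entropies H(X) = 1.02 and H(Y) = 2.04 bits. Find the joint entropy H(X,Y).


For independent variables, H(X,Y) = H(X) + H(Y) = 1.02 + 2.04 = 3.06

3.06 bits


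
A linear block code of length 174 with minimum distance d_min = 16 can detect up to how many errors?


Detection capability = d_min - 1 = 16 - 1 = 15

15 errors


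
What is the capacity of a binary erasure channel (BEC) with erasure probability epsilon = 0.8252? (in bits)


C = 1 - epsilon = 1 - 0.8252 = 0.1748

0.1748 bits


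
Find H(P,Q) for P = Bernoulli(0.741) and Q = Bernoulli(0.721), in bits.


H(P,Q) = -p*log2(q) - (1-p)*log2(1-q). -0.741*log2(0.721) = 0.349699; -0.259*log2(0.279) = 0.476991. H(P,Q) = 0.349699 + 0.476991 = 0.8267

0.8267 bits


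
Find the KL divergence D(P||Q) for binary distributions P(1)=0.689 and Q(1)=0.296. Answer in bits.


KL = p*log2(p/q) + (1-p)*log2((1-p)/(1-q)) = 0.689*log2(0.689/0.296) + 0.311*log2(0.311/0.704) = 0.4733

0.4733 bits


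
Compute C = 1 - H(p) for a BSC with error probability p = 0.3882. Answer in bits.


H(p) = -p*log2(p) - (1-p)*log2(1-p) = -0.3882*log2(0.3882) - 0.6118*log2(0.6118) = 0.529943 + 0.433685 = 0.9636. C = 1 - H(p) = 1 - 0.9636 = 0.0364

0.0364 bits


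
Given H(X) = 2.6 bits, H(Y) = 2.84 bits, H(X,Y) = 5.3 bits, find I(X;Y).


I(X;Y) = H(X) + H(Y) - H(X,Y) = 2.6 + 2.84 - 5.3 = 0.14

0.14 bits


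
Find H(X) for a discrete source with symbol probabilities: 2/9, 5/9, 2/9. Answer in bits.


H = -sum(p_i * log2(p_i)). Terms: -(2/9)*log2(2/9) = 0.482206; -(5/9)*log2(5/9) = 0.471109; -(2/9)*log2(2/9) = 0.482206. H = 0.482206 + 0.471109 + 0.482206 = 1.4355

1.4355 bits


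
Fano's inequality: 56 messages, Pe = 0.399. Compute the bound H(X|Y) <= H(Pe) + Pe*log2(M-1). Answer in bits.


H(Pe) = -Pe*log2(Pe) - (1-Pe)*log2(1-Pe) = -0.399*log2(0.399) - 0.601*log2(0.601) = 0.528890 + 0.441472 = 0.9704. Pe*log2(M-1) = 0.399*log2(55) = 2.306763. Bound = H(Pe) + Pe*log2(M-1) = 0.528890 + 0.441472 + 2.306763 = 3.2771

3.2771 bits


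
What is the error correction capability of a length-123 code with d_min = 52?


Correction capability = floor((d-1)/2) = floor((52-1)/2) = 25

25 errors


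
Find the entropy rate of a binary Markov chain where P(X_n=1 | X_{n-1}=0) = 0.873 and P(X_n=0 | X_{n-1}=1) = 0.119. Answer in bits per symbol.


Stationary distribution: pi_0 = p10/(p01+p10) = 0.12, pi_1 = 0.88. Entropy rate H' = pi_0*H(p01) + pi_1*H(p10) = 0.12*0.5492 + 0.88*0.5265 = 0.5292

0.5292 bits/symbol


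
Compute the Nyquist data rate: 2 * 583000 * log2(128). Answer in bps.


Rate = 2 * B * log2(M) = 2 * 583000 * 7.0 = 8162000.0

8162000.0 bps


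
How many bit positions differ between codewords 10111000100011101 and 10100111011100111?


Count differing positions: . . . ^ ^ ^ ^ ^ ^ ^ ^ ^ ^ ^ . ^ . = 12 differences

12


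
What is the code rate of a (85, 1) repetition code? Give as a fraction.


Rate = k/n = 1/85

1/85


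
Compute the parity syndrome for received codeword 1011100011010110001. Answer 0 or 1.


Syndrome = XOR of all bits = 1 XOR 0 XOR 1 XOR 1 XOR 1 XOR 0 XOR 0 XOR 0 XOR 1 XOR 1 XOR 0 XOR 1 XOR 0 XOR 1 XOR 1 XOR 0 XOR 0 XOR 0 XOR 1 = 0

0


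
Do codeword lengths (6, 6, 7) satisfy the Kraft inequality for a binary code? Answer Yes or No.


Kraft sum = sum(2^(-l_i)) = 0.0391, need <= 1. Result: satisfied (a binary prefix-free code with these lengths exists)

Yes


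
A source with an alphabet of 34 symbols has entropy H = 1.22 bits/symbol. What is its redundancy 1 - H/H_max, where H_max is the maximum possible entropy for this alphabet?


H_max = log2(K) = log2(34) = 5.0875 bits/symbol. Redundancy = 1 - H/H_max = 1 - 1.22/5.0875 = 1 - 0.2398 = 0.7602

0.7602


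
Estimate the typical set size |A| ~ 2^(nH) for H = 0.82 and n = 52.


log2|A_typical| = nH = 52 * 0.82 = 42.64, so |A_typical| ~ 2^42.64 = 6.854e+12

6.854e+12


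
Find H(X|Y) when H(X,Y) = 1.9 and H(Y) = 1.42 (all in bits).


H(X|Y) = H(X,Y) - H(Y) = 1.9 - 1.42 = 0.48

0.48 bits


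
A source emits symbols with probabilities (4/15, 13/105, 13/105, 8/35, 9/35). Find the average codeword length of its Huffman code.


Huffman construction (repeatedly merge the two least-probable nodes; each merge adds 1 bit to every symbol beneath it): 13/105 + 13/105 = 26/105; 8/35 + 26/105 = 10/21; 9/35 + 4/15 = 11/21; 10/21 + 11/21 = 1. Resulting codeword lengths (in the order the probabilities were given): (2, 3, 3, 2, 2). L_avg = sum(p_i * l_i) = 4/15*2 + 13/105*3 + 13/105*3 + 8/35*2 + 9/35*2 = 236/105 = 2.2476

2.2476 bits


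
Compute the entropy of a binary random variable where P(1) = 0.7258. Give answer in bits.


H = -p*log2(p) - (1-p)*log2(1-p). -0.7258*log2(0.7258) = 0.335578; -0.2742*log2(0.2742) = 0.511849. H = 0.335578 + 0.511849 = 0.8474

0.8474 bits


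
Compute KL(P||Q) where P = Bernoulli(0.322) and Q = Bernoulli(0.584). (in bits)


KL = p*log2(p/q) + (1-p)*log2((1-p)/(1-q)) = 0.322*log2(0.322/0.584) + 0.678*log2(0.678/0.416) = 0.2012

0.2012 bits


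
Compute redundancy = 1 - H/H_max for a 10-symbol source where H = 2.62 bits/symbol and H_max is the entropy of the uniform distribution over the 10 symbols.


H_max = log2(K) = log2(10) = 3.3219 bits/symbol. Redundancy = 1 - H/H_max = 1 - 2.62/3.3219 = 1 - 0.7887 = 0.2113

0.2113


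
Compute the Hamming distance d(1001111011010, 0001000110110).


Count differing positions: ^ . . . ^ ^ ^ ^ . ^ ^ . . = 7 differences

7


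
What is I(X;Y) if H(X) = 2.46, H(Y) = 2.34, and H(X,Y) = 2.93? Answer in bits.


I(X;Y) = H(X) + H(Y) - H(X,Y) = 2.46 + 2.34 - 2.93 = 1.87

1.87 bits


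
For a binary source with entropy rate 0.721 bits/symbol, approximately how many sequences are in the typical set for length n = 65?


log2|A_typical| = nH = 65 * 0.721 = 46.865, so |A_typical| ~ 2^46.865 = 1.282e+14

1.282e+14


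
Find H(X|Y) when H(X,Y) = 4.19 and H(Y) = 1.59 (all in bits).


H(X|Y) = H(X,Y) - H(Y) = 4.19 - 1.59 = 2.6

2.6 bits


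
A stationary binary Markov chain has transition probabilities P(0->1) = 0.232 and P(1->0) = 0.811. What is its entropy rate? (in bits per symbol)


Stationary distribution: pi_0 = p10/(p01+p10) = 0.7776, pi_1 = 0.2224. Entropy rate H' = pi_0*H(p01) + pi_1*H(p10) = 0.7776*0.7815 + 0.2224*0.6994 = 0.7632

0.7632 bits/symbol


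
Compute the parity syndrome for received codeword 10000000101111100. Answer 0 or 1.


Syndrome = XOR of all bits = 1 XOR 0 XOR 0 XOR 0 XOR 0 XOR 0 XOR 0 XOR 0 XOR 1 XOR 0 XOR 1 XOR 1 XOR 1 XOR 1 XOR 1 XOR 0 XOR 0 = 1

1


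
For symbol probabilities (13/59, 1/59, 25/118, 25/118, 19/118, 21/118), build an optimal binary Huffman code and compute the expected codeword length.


Huffman construction (repeatedly merge the two least-probable nodes; each merge adds 1 bit to every symbol beneath it): 1/59 + 19/118 = 21/118; 21/118 + 21/118 = 21/59; 25/118 + 25/118 = 25/59; 13/59 + 21/59 = 34/59; 25/59 + 34/59 = 1. Resulting codeword lengths (in the order the probabilities were given): (2, 4, 2, 2, 4, 3). L_avg = sum(p_i * l_i) = 13/59*2 + 1/59*4 + 25/118*2 + 25/118*2 + 19/118*4 + 21/118*3 = 299/118 = 2.5339

2.5339 bits


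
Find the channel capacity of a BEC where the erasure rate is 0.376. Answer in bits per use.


C = 1 - epsilon = 1 - 0.376 = 0.624

0.624 bits


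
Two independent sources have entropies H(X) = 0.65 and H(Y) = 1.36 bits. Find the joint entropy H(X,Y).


For independent variables, H(X,Y) = H(X) + H(Y) = 0.65 + 1.36 = 2.01

2.01 bits


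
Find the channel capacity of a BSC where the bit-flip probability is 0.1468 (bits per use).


H(p) = -p*log2(p) - (1-p)*log2(1-p) = -0.1468*log2(0.1468) - 0.8532*log2(0.8532) = 0.406354 + 0.195420 = 0.6018. C = 1 - H(p) = 1 - 0.6018 = 0.3982

0.3982 bits


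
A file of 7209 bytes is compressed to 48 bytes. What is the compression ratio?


Ratio = original / compressed = 7209 / 48 = 150.1875

150.1875


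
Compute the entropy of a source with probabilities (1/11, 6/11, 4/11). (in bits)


H = -sum(p_i * log2(p_i)). Terms: -(1/11)*log2(1/11) = 0.314494; -(6/11)*log2(6/11) = 0.476983; -(4/11)*log2(4/11) = 0.530702. H = 0.314494 + 0.476983 + 0.530702 = 1.3222

1.3222 bits


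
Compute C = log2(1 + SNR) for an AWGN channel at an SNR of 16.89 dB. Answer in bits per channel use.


SNR_linear = 10^(16.89/10) = 48.8652; C = log2(1 + SNR_linear) = log2(1 + 48.8652) = 5.64

5.64 bits/channel use


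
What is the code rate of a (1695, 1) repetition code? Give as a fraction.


Rate = k/n = 1/1695

1/1695


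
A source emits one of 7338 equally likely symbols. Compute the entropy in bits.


H = log2(n) = log2(7338) = 12.8412

12.8412 bits


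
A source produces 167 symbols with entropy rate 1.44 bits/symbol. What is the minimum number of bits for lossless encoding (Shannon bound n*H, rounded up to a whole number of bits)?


Minimum bits >= n * H = 167 * 1.44 = 240.48, rounded up to a whole number of bits = 241

241 bits


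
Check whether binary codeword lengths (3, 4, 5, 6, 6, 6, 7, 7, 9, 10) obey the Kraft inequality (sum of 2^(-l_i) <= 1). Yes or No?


Kraft sum = sum(2^(-l_i)) = 0.2842, need <= 1. Result: satisfied (a binary prefix-free code with these lengths exists)

Yes


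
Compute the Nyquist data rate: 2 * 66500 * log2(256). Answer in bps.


Rate = 2 * B * log2(M) = 2 * 66500 * 8.0 = 1064000.0

1064000.0 bps


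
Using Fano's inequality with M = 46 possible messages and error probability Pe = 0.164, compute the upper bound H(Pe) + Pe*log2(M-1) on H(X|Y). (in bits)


H(Pe) = -Pe*log2(Pe) - (1-Pe)*log2(1-Pe) = -0.164*log2(0.164) - 0.836*log2(0.836) = 0.427750 + 0.216043 = 0.6438. Pe*log2(M-1) = 0.164*log2(45) = 0.900664. Bound = H(Pe) + Pe*log2(M-1) = 0.427750 + 0.216043 + 0.900664 = 1.5445

1.5445 bits


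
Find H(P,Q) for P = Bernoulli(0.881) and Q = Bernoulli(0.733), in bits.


H(P,Q) = -p*log2(q) - (1-p)*log2(1-q). -0.881*log2(0.733) = 0.394789; -0.119*log2(0.267) = 0.226706. H(P,Q) = 0.394789 + 0.226706 = 0.6215

0.6215 bits


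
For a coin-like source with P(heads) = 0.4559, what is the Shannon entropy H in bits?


H = -p*log2(p) - (1-p)*log2(1-p). -0.4559*log2(0.4559) = 0.516631; -0.5441*log2(0.5441) = 0.477750. H = 0.516631 + 0.477750 = 0.9944

0.9944 bits


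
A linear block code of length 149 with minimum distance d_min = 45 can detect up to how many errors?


Detection capability = d_min - 1 = 45 - 1 = 44

44 errors


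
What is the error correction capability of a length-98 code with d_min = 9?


Correction capability = floor((d-1)/2) = floor((9-1)/2) = 4

4 errors


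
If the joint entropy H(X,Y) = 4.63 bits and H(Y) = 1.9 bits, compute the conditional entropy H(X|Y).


H(X|Y) = H(X,Y) - H(Y) = 4.63 - 1.9 = 2.73

2.73 bits


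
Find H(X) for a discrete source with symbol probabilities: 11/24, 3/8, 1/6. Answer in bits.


H = -sum(p_i * log2(p_i)). Terms: -(11/24)*log2(11/24) = 0.515868; -(3/8)*log2(3/8) = 0.530639; -(1/6)*log2(1/6) = 0.430827. H = 0.515868 + 0.530639 + 0.430827 = 1.4773

1.4773 bits


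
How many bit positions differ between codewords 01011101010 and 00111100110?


Count differing positions: . ^ ^ . . . . ^ ^ . . = 4 differences

4


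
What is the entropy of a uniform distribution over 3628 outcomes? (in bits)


H = log2(n) = log2(3628) = 11.825

11.825 bits


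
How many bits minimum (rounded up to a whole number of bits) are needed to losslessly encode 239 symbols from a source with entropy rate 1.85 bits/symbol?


Minimum bits >= n * H = 239 * 1.85 = 442.15, rounded up to a whole number of bits = 443

443 bits


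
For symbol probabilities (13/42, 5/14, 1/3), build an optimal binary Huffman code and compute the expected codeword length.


Huffman construction (repeatedly merge the two least-probable nodes; each merge adds 1 bit to every symbol beneath it): 13/42 + 1/3 = 9/14; 5/14 + 9/14 = 1. Resulting codeword lengths (in the order the probabilities were given): (2, 1, 2). L_avg = sum(p_i * l_i) = 13/42*2 + 5/14*1 + 1/3*2 = 23/14 = 1.6429

1.6429 bits


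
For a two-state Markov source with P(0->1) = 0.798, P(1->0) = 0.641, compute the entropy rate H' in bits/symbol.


Stationary distribution: pi_0 = p10/(p01+p10) = 0.4454, pi_1 = 0.5546. Entropy rate H' = pi_0*H(p01) + pi_1*H(p10) = 0.4454*0.7259 + 0.5546*0.9418 = 0.8457

0.8457 bits/symbol


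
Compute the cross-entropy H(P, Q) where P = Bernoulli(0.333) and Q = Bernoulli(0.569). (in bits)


H(P,Q) = -p*log2(q) - (1-p)*log2(1-q). -0.333*log2(0.569) = 0.270895; -0.667*log2(0.431) = 0.809898. H(P,Q) = 0.270895 + 0.809898 = 1.0808

1.0808 bits


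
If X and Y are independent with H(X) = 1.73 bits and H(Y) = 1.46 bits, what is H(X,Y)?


For independent variables, H(X,Y) = H(X) + H(Y) = 1.73 + 1.46 = 3.19

3.19 bits


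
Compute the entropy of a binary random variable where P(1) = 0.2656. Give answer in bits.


H = -p*log2(p) - (1-p)*log2(1-p). -0.2656*log2(0.2656) = 0.508006; -0.7344*log2(0.7344) = 0.327074. H = 0.508006 + 0.327074 = 0.8351

0.8351 bits


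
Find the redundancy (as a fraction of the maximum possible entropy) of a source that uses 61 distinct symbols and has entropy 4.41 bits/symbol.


H_max = log2(K) = log2(61) = 5.9307 bits/symbol. Redundancy = 1 - H/H_max = 1 - 4.41/5.9307 = 1 - 0.7436 = 0.2564

0.2564


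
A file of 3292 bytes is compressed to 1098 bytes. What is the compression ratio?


Ratio = original / compressed = 3292 / 1098 = 2.9982

2.9982


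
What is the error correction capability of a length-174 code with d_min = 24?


Correction capability = floor((d-1)/2) = floor((24-1)/2) = 11

11 errors


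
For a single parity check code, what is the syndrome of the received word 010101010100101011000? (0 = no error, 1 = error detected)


Syndrome = XOR of all bits = 0 XOR 1 XOR 0 XOR 1 XOR 0 XOR 1 XOR 0 XOR 1 XOR 0 XOR 1 XOR 0 XOR 0 XOR 1 XOR 0 XOR 1 XOR 0 XOR 1 XOR 1 XOR 0 XOR 0 XOR 0 = 1

1


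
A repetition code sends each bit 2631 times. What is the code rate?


Rate = k/n = 1/2631

1/2631


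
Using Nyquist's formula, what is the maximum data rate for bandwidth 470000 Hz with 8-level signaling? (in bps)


Rate = 2 * B * log2(M) = 2 * 470000 * 3.0 = 2820000.0

2820000.0 bps


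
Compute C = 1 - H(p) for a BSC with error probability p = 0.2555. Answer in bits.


H(p) = -p*log2(p) - (1-p)*log2(1-p) = -0.2555*log2(0.2555) - 0.7445*log2(0.7445) = 0.502979 + 0.316901 = 0.8199. C = 1 - H(p) = 1 - 0.8199 = 0.1801

0.1801 bits


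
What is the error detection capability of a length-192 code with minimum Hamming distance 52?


Detection capability = d_min - 1 = 52 - 1 = 51

51 errors


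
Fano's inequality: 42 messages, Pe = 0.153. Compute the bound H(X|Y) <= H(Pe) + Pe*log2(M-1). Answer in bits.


H(Pe) = -Pe*log2(Pe) - (1-Pe)*log2(1-Pe) = -0.153*log2(0.153) - 0.847*log2(0.847) = 0.414385 + 0.202913 = 0.6173. Pe*log2(M-1) = 0.153*log2(41) = 0.819705. Bound = H(Pe) + Pe*log2(M-1) = 0.414385 + 0.202913 + 0.819705 = 1.437

1.437 bits


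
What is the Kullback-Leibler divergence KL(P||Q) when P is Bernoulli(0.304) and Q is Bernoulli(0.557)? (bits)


KL = p*log2(p/q) + (1-p)*log2((1-p)/(1-q)) = 0.304*log2(0.304/0.557) + 0.696*log2(0.696/0.443) = 0.1881

0.1881 bits


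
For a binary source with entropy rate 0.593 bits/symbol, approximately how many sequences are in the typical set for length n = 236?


log2|A_typical| = nH = 236 * 0.593 = 139.948, so |A_typical| ~ 2^139.948 = 1.344e+42

1.344e+42


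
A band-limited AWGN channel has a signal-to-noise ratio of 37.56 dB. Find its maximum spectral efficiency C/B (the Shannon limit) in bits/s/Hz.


SNR_linear = 10^(37.56/10) = 5701.6427; C/B = log2(1 + SNR_linear) = log2(1 + 5701.6427) = 12.4774

12.4774 bits/s/Hz


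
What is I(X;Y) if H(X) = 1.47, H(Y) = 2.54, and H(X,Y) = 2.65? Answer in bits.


I(X;Y) = H(X) + H(Y) - H(X,Y) = 1.47 + 2.54 - 2.65 = 1.36

1.36 bits


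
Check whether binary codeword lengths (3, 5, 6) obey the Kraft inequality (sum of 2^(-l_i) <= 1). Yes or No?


Kraft sum = sum(2^(-l_i)) = 0.1719, need <= 1. Result: satisfied (a binary prefix-free code with these lengths exists)

Yes


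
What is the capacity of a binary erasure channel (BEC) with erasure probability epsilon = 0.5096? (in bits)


C = 1 - epsilon = 1 - 0.5096 = 0.4904

0.4904 bits


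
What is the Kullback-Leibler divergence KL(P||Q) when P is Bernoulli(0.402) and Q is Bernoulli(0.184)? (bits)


KL = p*log2(p/q) + (1-p)*log2((1-p)/(1-q)) = 0.402*log2(0.402/0.184) + 0.598*log2(0.598/0.816) = 0.1851

0.1851 bits


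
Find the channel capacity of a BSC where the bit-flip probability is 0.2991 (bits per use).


H(p) = -p*log2(p) - (1-p)*log2(1-p) = -0.2991*log2(0.2991) - 0.7009*log2(0.7009) = 0.520823 + 0.359365 = 0.8802. C = 1 - H(p) = 1 - 0.8802 = 0.1198

0.1198 bits


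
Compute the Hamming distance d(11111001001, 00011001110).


Count differing positions: ^ ^ ^ . . . . . ^ ^ ^ = 6 differences

6


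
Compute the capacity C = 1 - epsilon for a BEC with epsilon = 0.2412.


C = 1 - epsilon = 1 - 0.2412 = 0.7588

0.7588 bits


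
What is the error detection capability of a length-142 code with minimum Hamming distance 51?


Detection capability = d_min - 1 = 51 - 1 = 50

50 errors


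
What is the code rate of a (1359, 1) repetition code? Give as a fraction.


Rate = k/n = 1/1359

1/1359


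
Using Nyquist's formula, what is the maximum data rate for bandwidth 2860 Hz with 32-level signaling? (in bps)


Rate = 2 * B * log2(M) = 2 * 2860 * 5.0 = 28600.0

28600.0 bps


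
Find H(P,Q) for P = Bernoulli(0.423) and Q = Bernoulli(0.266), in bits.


H(P,Q) = -p*log2(q) - (1-p)*log2(1-q). -0.423*log2(0.266) = 0.808142; -0.577*log2(0.734) = 0.257427. H(P,Q) = 0.808142 + 0.257427 = 1.0656

1.0656 bits


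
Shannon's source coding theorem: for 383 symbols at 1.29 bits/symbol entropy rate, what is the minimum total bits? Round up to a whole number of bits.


Minimum bits >= n * H = 383 * 1.29 = 494.07, rounded up to a whole number of bits = 495

495 bits


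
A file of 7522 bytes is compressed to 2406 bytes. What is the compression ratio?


Ratio = original / compressed = 7522 / 2406 = 3.1264

3.1264


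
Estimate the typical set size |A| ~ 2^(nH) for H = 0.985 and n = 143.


log2|A_typical| = nH = 143 * 0.985 = 140.855, so |A_typical| ~ 2^140.855 = 2.521e+42

2.521e+42


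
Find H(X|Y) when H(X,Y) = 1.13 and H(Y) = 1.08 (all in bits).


H(X|Y) = H(X,Y) - H(Y) = 1.13 - 1.08 = 0.05

0.05 bits


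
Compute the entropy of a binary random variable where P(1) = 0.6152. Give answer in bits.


H = -p*log2(p) - (1-p)*log2(1-p). -0.6152*log2(0.6152) = 0.431177; -0.3848*log2(0.3848) = 0.530185. H = 0.431177 + 0.530185 = 0.9614

0.9614 bits


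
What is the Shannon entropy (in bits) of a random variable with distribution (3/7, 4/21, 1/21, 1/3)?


H = -sum(p_i * log2(p_i)). Terms: -(3/7)*log2(3/7) = 0.523882; -(4/21)*log2(4/21) = 0.455680; -(1/21)*log2(1/21) = 0.209158; -(1/3)*log2(1/3) = 0.528321. H = 0.523882 + 0.455680 + 0.209158 + 0.528321 = 1.717

1.717 bits


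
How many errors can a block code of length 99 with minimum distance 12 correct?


Correction capability = floor((d-1)/2) = floor((12-1)/2) = 5

5 errors


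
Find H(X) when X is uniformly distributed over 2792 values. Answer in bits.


H = log2(n) = log2(2792) = 11.4471

11.4471 bits


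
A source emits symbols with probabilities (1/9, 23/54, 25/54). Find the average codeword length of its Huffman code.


Huffman construction (repeatedly merge the two least-probable nodes; each merge adds 1 bit to every symbol beneath it): 1/9 + 23/54 = 29/54; 25/54 + 29/54 = 1. Resulting codeword lengths (in the order the probabilities were given): (2, 2, 1). L_avg = sum(p_i * l_i) = 1/9*2 + 23/54*2 + 25/54*1 = 83/54 = 1.537

1.537 bits


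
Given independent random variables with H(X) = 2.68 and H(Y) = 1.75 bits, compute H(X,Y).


For independent variables, H(X,Y) = H(X) + H(Y) = 2.68 + 1.75 = 4.43

4.43 bits


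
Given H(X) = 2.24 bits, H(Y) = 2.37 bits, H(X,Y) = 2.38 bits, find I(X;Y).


I(X;Y) = H(X) + H(Y) - H(X,Y) = 2.24 + 2.37 - 2.38 = 2.23

2.23 bits


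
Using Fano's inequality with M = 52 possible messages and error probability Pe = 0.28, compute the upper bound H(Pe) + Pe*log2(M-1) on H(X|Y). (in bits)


H(Pe) = -Pe*log2(Pe) - (1-Pe)*log2(1-Pe) = -0.28*log2(0.28) - 0.72*log2(0.72) = 0.514220 + 0.341230 = 0.8555. Pe*log2(M-1) = 0.28*log2(51) = 1.588279. Bound = H(Pe) + Pe*log2(M-1) = 0.514220 + 0.341230 + 1.588279 = 2.4437

2.4437 bits
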